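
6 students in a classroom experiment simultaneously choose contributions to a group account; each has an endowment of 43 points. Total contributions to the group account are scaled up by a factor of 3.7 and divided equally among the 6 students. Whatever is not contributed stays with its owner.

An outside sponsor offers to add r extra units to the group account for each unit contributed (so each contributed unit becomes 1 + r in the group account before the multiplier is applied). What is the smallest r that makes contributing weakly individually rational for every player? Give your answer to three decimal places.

With matching at rate r, one contributed unit becomes (1 + r) in the group account and returns 3.7 × (1 + r) / 6 to the contributor.
Setting this equal to 1: 1 + r = 6/3.7 = 1.6216.
So the minimum matching rate is r = 1.6216 − 1 = 0.622.

0.622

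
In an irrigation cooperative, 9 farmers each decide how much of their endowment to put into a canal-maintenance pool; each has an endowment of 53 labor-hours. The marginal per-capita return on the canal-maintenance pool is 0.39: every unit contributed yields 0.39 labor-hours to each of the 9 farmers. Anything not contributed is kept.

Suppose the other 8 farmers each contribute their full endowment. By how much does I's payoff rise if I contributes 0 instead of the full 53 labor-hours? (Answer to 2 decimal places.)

Switching from a contribution of 53 to 0 lets I keep an extra 53 labor-hours, but lowers the canal-maintenance pool by 53, which costs I their own share of that drop: 0.39 × 53 = 20.67.
Net gain = 53 − 20.67 = 32.33. The private return per contributed unit (0.39) is below 1, so free-riding is indeed the best response regardless of what the others do.

32.33 labor-hours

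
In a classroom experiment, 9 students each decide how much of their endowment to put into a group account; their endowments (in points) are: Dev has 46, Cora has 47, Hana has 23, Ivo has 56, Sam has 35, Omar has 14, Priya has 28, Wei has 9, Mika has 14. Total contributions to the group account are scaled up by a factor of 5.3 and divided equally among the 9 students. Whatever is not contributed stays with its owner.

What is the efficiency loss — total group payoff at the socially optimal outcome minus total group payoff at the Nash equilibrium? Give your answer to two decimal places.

1169.60 points

The private return per contributed unit is 5.3/9 = 0.5889 < 1 for every player regardless of endowment, so the Nash equilibrium is zero contribution and the group total is Σ E_j = 46 + 47 + 23 + 56 + 35 + 14 + 28 + 9 + 14 = 272.
Each contributed unit returns 5.300 to the group, so the social optimum is full contribution by everyone: group total = 5.300 × 272 = 1441.60.
Efficiency loss = (5.300 − 1) × 272 = 1169.60.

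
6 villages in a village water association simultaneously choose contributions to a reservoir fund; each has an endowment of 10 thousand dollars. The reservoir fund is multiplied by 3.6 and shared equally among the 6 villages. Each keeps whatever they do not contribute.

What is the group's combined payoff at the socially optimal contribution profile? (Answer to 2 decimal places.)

Each contributed unit returns 3.600 to the group as a whole (0.6000 to each of 6 players), which exceeds 1, so the social optimum is full contribution: group total = 3.600 × 60 = 216.00.

216.00 thousand dollars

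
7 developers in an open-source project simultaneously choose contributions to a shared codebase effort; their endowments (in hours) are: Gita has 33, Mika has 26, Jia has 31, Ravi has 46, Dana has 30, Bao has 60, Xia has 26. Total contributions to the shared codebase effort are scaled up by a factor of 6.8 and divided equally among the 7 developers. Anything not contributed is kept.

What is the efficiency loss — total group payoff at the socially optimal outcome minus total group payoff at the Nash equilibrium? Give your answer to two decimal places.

The private return per contributed unit is 6.8/7 = 0.9714 < 1 for every player regardless of endowment, so the Nash equilibrium is zero contribution and the group total is Σ E_j = 33 + 26 + 31 + 46 + 30 + 60 + 26 = 252.
Each contributed unit returns 6.800 to the group, so the social optimum is full contribution by everyone: group total = 6.800 × 252 = 1713.60.
Efficiency loss = (6.800 − 1) × 252 = 1461.60.

1461.60 hours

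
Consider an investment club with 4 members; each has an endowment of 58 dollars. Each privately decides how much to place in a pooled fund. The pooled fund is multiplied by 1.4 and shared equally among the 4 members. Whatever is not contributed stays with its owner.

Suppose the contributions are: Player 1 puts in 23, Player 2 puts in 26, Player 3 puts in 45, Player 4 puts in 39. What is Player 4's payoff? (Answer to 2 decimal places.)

65.55 dollars

Total contributed: 23 + 26 + 45 + 39 = 133.
Each receives 1.4 × 133 / 4 = 46.55 from the pooled fund.
Player 4 keeps 58 − 39 = 19, so Player 4's payoff is 19 + 46.55 = 65.55.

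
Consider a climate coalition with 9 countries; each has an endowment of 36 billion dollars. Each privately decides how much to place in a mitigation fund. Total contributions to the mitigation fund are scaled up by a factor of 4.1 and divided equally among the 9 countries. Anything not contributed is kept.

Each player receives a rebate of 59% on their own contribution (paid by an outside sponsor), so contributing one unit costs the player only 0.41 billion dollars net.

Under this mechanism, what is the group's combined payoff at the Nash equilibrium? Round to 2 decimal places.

With the mechanism, a contributed unit returns (4.1/9) / 0.41 = 1.1111 per unit of net cost to the contributor — now above 1 — so contributing fully is weakly dominant for every player.
So the Nash equilibrium is full contribution by all 9; the group earns 9 × (36 × 0.59 + 4.1 × 36) = 1519.56.

1519.56 billion dollars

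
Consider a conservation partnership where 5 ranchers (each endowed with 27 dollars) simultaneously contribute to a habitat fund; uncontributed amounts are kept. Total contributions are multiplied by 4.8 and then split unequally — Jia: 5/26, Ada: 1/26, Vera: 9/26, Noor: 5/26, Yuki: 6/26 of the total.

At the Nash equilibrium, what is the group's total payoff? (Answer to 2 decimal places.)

For player j, contributing a unit is worthwhile iff 4.8 × (j's share) ≥ 1, i.e. iff j's share is at least 0.2083.
Vera and Yuki are above the threshold, contributing 27 each; the remaining 3 contribute 0. Total contributed: 54.
The habitat fund pays out 4.8 × 54 = 259.20 in total (split across the unequal shares, but the aggregate is all that matters for the group sum).
The 3 free-riders keep 27 each, adding 81. Group total = 81 + 259.20 = 340.20.

340.20 dollars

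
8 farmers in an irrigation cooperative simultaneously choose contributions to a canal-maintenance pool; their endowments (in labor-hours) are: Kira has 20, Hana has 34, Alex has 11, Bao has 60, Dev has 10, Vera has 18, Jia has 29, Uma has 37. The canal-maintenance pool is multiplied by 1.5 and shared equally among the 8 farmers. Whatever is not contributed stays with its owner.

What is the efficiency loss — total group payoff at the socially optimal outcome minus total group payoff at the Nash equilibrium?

109.50 labor-hours

The private return per contributed unit is 1.5/8 = 0.1875 < 1 for every player regardless of endowment, so the Nash equilibrium is zero contribution and the group total is Σ E_j = 20 + 34 + 11 + 60 + 10 + 18 + 29 + 37 = 219.
Each contributed unit returns 1.500 to the group, so the social optimum is full contribution by everyone: group total = 1.500 × 219 = 328.50.
Efficiency loss = (1.500 − 1) × 219 = 109.50.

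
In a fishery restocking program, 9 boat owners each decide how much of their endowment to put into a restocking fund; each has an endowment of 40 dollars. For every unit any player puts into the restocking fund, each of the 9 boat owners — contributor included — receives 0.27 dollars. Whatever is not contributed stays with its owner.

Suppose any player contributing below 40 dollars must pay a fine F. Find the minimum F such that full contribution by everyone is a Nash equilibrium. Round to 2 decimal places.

Given the others contribute fully, the best deviation is to contribute 0 (any partial contribution still incurs the fine and gives up units whose private return 0.27 is below 1).
Deviating from 40 to 0 saves 40 dollars but forfeits the deviator's share of the drop in the restocking fund: 0.27 × 40 = 10.80.
So the deviation gain is 40 − 10.80 = 29.20, and the fine must be at least 29.20 dollars to wipe it out.

29.20 dollars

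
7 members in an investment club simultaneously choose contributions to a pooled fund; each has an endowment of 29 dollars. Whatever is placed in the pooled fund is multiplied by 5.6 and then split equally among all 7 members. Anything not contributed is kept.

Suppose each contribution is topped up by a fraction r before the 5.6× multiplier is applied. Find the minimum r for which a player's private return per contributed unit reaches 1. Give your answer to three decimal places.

With matching at rate r, one contributed unit becomes (1 + r) in the pooled fund and returns 5.6 × (1 + r) / 7 to the contributor.
Setting this equal to 1: 1 + r = 7/5.6 = 1.2500.
So the minimum matching rate is r = 1.2500 − 1 = 0.250.

0.250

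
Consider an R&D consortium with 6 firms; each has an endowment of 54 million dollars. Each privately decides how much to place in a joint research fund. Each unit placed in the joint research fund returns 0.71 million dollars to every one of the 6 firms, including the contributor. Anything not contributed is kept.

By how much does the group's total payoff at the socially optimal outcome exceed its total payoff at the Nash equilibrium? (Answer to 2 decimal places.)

The private return per contributed unit is 0.71 < 1, so contributing 0 is dominant for every player. At the Nash equilibrium everyone keeps their 54, and the group total is 6 × 54 = 324.
Each contributed unit returns 4.260 to the group as a whole (0.71 to each of 6 players), which exceeds 1, so the social optimum is full contribution: group total = 4.260 × 324 = 1380.24.
Efficiency loss = 1380.24 − 324 = 1056.24.

1056.24 million dollars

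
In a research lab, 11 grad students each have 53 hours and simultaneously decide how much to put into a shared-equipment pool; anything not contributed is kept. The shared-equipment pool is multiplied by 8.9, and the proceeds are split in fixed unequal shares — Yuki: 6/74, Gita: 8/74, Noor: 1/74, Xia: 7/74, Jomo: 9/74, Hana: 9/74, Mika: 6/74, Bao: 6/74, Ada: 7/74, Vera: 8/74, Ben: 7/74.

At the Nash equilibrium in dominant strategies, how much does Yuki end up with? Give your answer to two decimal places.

129.49 hours

Each unit j contributes comes back to j as 8.9 × (j's share), so j prefers to contribute only if that share exceeds 1/8.9 = 0.1124; otherwise keeping the unit dominates.
The shares above 0.1124 belong to Jomo and Hana, contributing 53 each; the remaining 9 contribute 0. Total contributed: 106.
Yuki keeps 53 and receives 8.9 × 106 × 6/74 = 76.49 from the shared-equipment pool, for a payoff of 129.49.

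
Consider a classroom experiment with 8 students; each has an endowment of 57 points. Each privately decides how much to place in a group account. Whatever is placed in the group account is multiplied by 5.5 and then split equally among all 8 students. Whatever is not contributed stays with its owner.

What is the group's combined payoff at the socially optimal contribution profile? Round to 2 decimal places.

2508.00 points

Each contributed unit returns 5.500 to the group as a whole (0.6875 to each of 8 players), which exceeds 1, so the social optimum is full contribution: group total = 5.500 × 456 = 2508.00.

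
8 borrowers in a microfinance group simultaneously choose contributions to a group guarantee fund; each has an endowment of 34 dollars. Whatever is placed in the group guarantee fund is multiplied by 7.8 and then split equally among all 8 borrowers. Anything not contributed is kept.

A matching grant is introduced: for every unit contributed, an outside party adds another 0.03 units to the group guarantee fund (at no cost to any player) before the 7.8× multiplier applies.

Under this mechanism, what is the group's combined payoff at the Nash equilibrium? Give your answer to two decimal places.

2185.25 dollars

Under the mechanism each unit contributed yields 7.8 × 1.03 / 8 = 1.0043 back to its contributor per unit of net cost, which exceeds 1, making full contribution the dominant choice for everyone.
At the Nash equilibrium everyone contributes 34. Group total payoff = 7.8 × 1.03 × 272 = 2185.25.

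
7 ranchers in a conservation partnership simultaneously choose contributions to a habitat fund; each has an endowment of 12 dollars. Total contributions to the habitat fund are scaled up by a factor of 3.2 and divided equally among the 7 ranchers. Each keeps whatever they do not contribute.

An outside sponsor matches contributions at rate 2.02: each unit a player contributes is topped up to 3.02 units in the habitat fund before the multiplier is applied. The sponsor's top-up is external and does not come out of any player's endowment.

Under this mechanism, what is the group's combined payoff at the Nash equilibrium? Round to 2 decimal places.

With the mechanism, a contributed unit returns 3.2 × 3.02 / 7 = 1.3806 per unit of net cost to the contributor — now above 1 — so contributing fully is weakly dominant for every player.
At the Nash equilibrium everyone contributes 12. Group total payoff = 3.2 × 3.02 × 84 = 811.78.

811.78 dollars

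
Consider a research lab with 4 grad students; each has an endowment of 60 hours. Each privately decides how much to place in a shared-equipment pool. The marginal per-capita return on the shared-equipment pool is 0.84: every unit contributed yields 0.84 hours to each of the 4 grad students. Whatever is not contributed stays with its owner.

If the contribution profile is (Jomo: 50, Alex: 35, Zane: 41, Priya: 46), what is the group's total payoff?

645.92 hours

Total contributed: 50 + 35 + 41 + 46 = 172; total kept: 4 × 60 − 172 = 68.
The shared-equipment pool pays out 0.84 × 4 × 172 = 577.92 in aggregate.
Group total = 68 + 577.92 = 645.92.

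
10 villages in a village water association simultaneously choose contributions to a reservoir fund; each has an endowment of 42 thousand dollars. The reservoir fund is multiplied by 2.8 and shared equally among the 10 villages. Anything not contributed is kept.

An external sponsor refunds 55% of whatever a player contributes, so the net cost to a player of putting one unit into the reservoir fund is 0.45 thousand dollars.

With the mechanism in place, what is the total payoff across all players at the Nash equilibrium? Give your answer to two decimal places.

With the mechanism, a contributed unit returns (2.8/10) / 0.45 = 0.6222 per unit of net cost — still below 1 — so contributing 0 remains dominant for every player.
At the Nash equilibrium no one contributes; group total payoff = 10 × 42 = 420.

420.00 thousand dollars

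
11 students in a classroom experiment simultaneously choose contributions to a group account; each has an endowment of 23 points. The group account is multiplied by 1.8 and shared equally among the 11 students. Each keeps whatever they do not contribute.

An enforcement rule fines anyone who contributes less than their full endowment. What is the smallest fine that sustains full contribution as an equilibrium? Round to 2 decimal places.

Given the others contribute fully, the best deviation is to contribute 0 (any partial contribution still incurs the fine and gives up units whose private return 0.1636 is below 1).
Deviating from 23 to 0 saves 23 points but forfeits the deviator's share of the drop in the group account: 1.8/11 × 23 = 3.76.
So the deviation gain is 23 − 3.76 = 19.24, and the fine must be at least 19.24 points to wipe it out.

19.24 points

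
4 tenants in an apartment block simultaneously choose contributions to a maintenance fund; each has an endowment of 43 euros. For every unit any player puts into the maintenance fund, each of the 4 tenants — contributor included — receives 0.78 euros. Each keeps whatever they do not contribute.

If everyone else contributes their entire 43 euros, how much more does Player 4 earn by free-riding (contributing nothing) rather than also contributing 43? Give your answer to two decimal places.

Switching from a contribution of 43 to 0 lets Player 4 keep an extra 43 euros, but lowers the maintenance fund by 43, which costs Player 4 their own share of that drop: 0.78 × 43 = 33.54.
Net gain = 43 − 33.54 = 9.46. The private return per contributed unit (0.78) is below 1, so free-riding is indeed the best response regardless of what the others do.

9.46 euros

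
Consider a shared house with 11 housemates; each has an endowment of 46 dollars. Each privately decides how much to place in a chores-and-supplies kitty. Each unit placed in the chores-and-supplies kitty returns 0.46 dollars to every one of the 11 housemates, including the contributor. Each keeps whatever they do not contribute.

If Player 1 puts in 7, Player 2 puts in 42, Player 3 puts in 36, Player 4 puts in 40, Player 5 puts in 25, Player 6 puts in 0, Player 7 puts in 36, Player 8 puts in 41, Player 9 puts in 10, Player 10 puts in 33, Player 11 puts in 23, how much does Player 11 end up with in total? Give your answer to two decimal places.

157.78 dollars

Total contributed: 7 + 42 + 36 + 40 + 25 + 0 + 36 + 41 + 10 + 33 + 23 = 293.
Each receives 0.46 × 293 = 134.78 from the chores-and-supplies kitty.
Player 11 keeps 46 − 23 = 23, so Player 11's payoff is 23 + 134.78 = 157.78.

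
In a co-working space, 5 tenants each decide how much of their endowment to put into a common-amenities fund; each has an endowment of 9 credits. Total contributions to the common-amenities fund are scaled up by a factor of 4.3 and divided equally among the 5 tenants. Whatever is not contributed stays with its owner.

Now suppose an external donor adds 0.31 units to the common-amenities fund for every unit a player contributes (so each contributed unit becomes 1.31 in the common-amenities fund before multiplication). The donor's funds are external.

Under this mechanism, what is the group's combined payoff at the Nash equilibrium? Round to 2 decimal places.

253.49 credits

The effective private return per unit is now 4.3 × 1.31 / 5 = 1.1266 > 1, so every player's dominant strategy flips to full contribution.
At the Nash equilibrium everyone contributes 9. Group total payoff = 4.3 × 1.31 × 45 = 253.49.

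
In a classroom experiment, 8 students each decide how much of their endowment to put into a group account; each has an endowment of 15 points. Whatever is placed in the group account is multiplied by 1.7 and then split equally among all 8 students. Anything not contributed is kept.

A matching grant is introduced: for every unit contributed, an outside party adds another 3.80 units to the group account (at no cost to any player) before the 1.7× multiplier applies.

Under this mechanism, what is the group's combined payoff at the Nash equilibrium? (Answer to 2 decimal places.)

979.20 points

Under the mechanism each unit contributed yields 1.7 × 4.80 / 8 = 1.0200 back to its contributor per unit of net cost, which exceeds 1, making full contribution the dominant choice for everyone.
So the Nash equilibrium is full contribution by all 8; the group earns 1.7 × 4.80 × 120 = 979.20.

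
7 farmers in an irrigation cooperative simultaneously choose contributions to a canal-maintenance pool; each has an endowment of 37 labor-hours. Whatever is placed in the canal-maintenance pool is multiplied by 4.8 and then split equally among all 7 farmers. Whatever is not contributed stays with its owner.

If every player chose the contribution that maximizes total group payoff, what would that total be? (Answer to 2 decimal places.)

Each contributed unit returns 4.800 to the group as a whole (0.6857 to each of 7 players), which exceeds 1, so the social optimum is full contribution: group total = 4.800 × 259 = 1243.20.

1243.20 labor-hours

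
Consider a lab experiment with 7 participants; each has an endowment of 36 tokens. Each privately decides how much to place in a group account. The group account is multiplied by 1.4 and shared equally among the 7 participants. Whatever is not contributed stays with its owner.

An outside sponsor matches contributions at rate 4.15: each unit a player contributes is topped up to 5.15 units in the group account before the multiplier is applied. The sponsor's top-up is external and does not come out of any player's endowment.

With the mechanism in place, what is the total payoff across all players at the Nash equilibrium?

1816.92 tokens

Under the mechanism each unit contributed yields 1.4 × 5.15 / 7 = 1.0300 back to its contributor per unit of net cost, which exceeds 1, making full contribution the dominant choice for everyone.
At the Nash equilibrium everyone contributes 36. Group total payoff = 1.4 × 5.15 × 252 = 1816.92.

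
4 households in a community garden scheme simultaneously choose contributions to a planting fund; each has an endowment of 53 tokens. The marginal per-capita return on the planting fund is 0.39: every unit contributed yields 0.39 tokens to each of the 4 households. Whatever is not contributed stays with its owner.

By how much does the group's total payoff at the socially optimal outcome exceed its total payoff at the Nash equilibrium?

118.72 tokens

The private return per contributed unit is 0.39 < 1, so contributing 0 is dominant for every player. At the Nash equilibrium everyone keeps their 53, and the group total is 4 × 53 = 212.
Each contributed unit returns 1.560 to the group as a whole (0.39 to each of 4 players), which exceeds 1, so the social optimum is full contribution: group total = 1.560 × 212 = 330.72.
Efficiency loss = 330.72 − 212 = 118.72.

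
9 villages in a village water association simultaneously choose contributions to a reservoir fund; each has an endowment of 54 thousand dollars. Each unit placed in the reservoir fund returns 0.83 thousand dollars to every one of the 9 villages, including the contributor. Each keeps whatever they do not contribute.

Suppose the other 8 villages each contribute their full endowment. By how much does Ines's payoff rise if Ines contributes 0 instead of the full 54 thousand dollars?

9.18 thousand dollars

Switching from a contribution of 54 to 0 lets Ines keep an extra 54 thousand dollars, but lowers the reservoir fund by 54, which costs Ines their own share of that drop: 0.83 × 54 = 44.82.
Net gain = 54 − 44.82 = 9.18. The private return per contributed unit (0.83) is below 1, so free-riding is indeed the best response regardless of what the others do.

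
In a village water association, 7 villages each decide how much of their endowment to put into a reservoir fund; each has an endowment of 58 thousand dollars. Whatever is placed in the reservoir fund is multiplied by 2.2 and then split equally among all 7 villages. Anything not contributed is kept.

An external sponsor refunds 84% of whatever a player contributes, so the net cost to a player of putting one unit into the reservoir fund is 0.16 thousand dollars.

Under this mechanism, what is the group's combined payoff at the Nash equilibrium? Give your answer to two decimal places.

1234.24 thousand dollars

With the mechanism, a contributed unit returns (2.2/7) / 0.16 = 1.9643 per unit of net cost to the contributor — now above 1 — so contributing fully is weakly dominant for every player.
So the Nash equilibrium is full contribution by all 7; the group earns 7 × (58 × 0.84 + 2.2 × 58) = 1234.24.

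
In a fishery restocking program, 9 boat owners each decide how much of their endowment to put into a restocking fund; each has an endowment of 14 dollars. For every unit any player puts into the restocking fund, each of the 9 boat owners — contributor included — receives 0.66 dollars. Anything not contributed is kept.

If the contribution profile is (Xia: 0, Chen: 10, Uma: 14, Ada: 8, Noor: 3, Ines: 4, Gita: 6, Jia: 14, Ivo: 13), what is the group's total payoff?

481.68 dollars

Total contributed: 0 + 10 + 14 + 8 + 3 + 4 + 6 + 14 + 13 = 72; total kept: 9 × 14 − 72 = 54.
The restocking fund pays out 0.66 × 9 × 72 = 427.68 in aggregate.
Group total = 54 + 427.68 = 481.68.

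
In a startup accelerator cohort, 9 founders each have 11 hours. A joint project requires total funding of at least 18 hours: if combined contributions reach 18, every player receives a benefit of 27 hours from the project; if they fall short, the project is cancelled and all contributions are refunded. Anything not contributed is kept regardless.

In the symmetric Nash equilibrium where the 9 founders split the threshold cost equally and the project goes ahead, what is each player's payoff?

36 hours

Equal share of the threshold: 18/9 = 2.
At this profile no one gains by cutting their contribution: any cut drops the total below 18, the project is cancelled, contributions are refunded, and the deviator ends with 11, which is less than 11 − 2 + 27 = 36. Contributing more than 2 just wastes the excess. So contributing exactly 2 is a best response.
Each player's payoff: 11 − 2 + 27 = 36.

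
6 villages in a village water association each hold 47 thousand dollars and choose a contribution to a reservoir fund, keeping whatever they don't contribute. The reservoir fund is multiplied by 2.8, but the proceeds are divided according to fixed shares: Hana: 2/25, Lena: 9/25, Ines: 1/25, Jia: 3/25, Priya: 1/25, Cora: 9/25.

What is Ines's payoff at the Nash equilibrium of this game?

57.53 thousand dollars

Each unit j contributes comes back to j as 2.8 × (j's share), so j prefers to contribute only if that share exceeds 1/2.8 = 0.3571; otherwise keeping the unit dominates.
Lena and Cora are above the threshold, contributing 47 each; the remaining 4 contribute 0. Total contributed: 94.
Ines keeps 47 and receives 2.8 × 94 × 1/25 = 10.53 from the reservoir fund, for a payoff of 57.53.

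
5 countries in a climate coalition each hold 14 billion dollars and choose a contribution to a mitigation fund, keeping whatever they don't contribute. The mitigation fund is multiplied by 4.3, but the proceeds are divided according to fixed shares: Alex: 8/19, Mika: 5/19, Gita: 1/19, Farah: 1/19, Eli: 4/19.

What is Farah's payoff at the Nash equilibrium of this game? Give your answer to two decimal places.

20.34 billion dollars

A player with share s gets back 4.3·s per unit contributed, so full contribution is dominant for anyone with s > 1/4.3 = 0.2326 and zero contribution is dominant for anyone below.
Alex and Mika clear that bar, contributing 14 each; the remaining 3 contribute 0. Total contributed: 28.
Farah keeps 14 and receives 4.3 × 28 × 1/19 = 6.34 from the mitigation fund, for a payoff of 20.34.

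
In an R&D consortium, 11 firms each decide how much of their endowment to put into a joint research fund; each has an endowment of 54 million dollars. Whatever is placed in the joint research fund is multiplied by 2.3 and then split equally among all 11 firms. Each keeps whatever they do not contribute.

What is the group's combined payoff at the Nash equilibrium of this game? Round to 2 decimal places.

594.00 million dollars

Each contributed unit returns 2.3/11 = 0.2091 to its contributor — below 1 — so contributing 0 is dominant for every player. At the Nash equilibrium everyone keeps their 54, and the group total is 11 × 54 = 594.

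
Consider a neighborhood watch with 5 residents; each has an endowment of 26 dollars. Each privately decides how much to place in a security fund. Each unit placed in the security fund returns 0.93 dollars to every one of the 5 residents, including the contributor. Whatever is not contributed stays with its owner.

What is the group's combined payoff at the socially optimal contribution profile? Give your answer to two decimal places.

Each contributed unit returns 4.650 to the group as a whole (0.93 to each of 5 players), which exceeds 1, so the social optimum is full contribution: group total = 4.650 × 130 = 604.50.

604.50 dollars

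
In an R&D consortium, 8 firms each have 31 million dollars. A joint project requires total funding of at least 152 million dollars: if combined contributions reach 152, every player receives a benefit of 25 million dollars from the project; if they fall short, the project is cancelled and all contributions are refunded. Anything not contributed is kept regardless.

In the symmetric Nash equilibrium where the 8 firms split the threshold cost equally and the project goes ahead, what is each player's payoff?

37 million dollars

Equal share of the threshold: 152/8 = 19.
At this profile no one gains by cutting their contribution: any cut drops the total below 152, the project is cancelled, contributions are refunded, and the deviator ends with 31, which is less than 31 − 19 + 25 = 37. Contributing more than 19 just wastes the excess. So contributing exactly 19 is a best response.
Each player's payoff: 31 − 19 + 25 = 37.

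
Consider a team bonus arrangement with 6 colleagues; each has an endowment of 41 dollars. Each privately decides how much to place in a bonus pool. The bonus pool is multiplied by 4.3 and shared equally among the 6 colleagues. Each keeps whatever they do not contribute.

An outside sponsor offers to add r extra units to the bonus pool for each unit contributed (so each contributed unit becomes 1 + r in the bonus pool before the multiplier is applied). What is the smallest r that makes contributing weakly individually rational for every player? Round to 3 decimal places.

0.395

With matching at rate r, one contributed unit becomes (1 + r) in the bonus pool and returns 4.3 × (1 + r) / 6 to the contributor.
Setting this equal to 1: 1 + r = 6/4.3 = 1.3953.
So the minimum matching rate is r = 1.3953 − 1 = 0.395.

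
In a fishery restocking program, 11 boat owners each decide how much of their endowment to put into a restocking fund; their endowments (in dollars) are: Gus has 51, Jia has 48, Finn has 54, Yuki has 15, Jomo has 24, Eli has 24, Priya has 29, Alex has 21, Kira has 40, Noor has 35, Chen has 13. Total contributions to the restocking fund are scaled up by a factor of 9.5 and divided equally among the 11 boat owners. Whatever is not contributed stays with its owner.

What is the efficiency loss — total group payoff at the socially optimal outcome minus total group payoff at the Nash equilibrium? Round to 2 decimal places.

The private return per contributed unit is 9.5/11 = 0.8636 < 1 for every player regardless of endowment, so the Nash equilibrium is zero contribution and the group total is Σ E_j = 51 + 48 + 54 + 15 + 24 + 24 + 29 + 21 + 40 + 35 + 13 = 354.
Each contributed unit returns 9.500 to the group, so the social optimum is full contribution by everyone: group total = 9.500 × 354 = 3363.00.
Efficiency loss = (9.500 − 1) × 354 = 3009.00.

3009.00 dollars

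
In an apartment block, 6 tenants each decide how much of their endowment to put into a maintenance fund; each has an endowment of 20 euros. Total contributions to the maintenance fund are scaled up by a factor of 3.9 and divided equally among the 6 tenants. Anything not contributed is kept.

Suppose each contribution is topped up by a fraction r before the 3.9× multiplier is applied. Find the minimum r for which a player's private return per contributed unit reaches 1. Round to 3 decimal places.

With matching at rate r, one contributed unit becomes (1 + r) in the maintenance fund and returns 3.9 × (1 + r) / 6 to the contributor.
Setting this equal to 1: 1 + r = 6/3.9 = 1.5385.
So the minimum matching rate is r = 1.5385 − 1 = 0.538.

0.538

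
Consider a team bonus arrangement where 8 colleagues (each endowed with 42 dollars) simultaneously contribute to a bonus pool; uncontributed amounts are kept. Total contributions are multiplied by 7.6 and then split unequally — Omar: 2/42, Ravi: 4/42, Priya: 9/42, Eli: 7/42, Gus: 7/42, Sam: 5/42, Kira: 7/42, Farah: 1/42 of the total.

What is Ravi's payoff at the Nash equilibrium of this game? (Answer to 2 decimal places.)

Player j's private return per contributed unit is 7.6 × (j's share). Contributing is weakly dominant for j when that share is at least 1/7.6 = 0.1316, and contributing 0 is dominant otherwise.
The shares above 0.1316 belong to Priya, Eli, Gus and Kira, contributing 42 each; the remaining 4 contribute 0. Total contributed: 168.
Ravi keeps 42 and receives 7.6 × 168 × 4/42 = 121.60 from the bonus pool, for a payoff of 163.60.

163.60 dollars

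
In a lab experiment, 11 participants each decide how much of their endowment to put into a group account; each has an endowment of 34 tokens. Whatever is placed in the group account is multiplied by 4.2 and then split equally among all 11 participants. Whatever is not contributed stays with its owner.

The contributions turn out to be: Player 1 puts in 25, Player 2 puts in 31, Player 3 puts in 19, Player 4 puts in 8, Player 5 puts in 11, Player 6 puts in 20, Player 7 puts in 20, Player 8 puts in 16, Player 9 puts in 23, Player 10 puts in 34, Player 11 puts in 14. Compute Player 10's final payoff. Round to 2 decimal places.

Total contributed: 25 + 31 + 19 + 8 + 11 + 20 + 20 + 16 + 23 + 34 + 14 = 221.
Each receives 4.2 × 221 / 11 = 84.38 from the group account.
Player 10 keeps 34 − 34 = 0, so Player 10's payoff is 0 + 84.38 = 84.38.

84.38 tokens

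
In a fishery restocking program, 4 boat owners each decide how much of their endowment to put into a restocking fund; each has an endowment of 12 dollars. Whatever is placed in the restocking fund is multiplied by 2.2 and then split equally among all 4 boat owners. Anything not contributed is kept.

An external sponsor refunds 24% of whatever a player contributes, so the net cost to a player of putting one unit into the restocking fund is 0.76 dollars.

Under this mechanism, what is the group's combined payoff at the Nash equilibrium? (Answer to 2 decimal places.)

48.00 dollars

The effective private return is (2.2/4) / 0.76 = 0.7237, which is still under 1, so the mechanism doesn't change anyone's dominant strategy: zero contribution.
At the Nash equilibrium no one contributes; group total payoff = 4 × 12 = 48.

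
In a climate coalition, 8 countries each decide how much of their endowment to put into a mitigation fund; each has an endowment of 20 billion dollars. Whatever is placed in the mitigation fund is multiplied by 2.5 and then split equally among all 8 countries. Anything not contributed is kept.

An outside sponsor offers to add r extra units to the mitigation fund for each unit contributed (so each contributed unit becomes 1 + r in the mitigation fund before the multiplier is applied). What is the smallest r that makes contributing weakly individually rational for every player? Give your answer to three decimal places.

2.200

With matching at rate r, one contributed unit becomes (1 + r) in the mitigation fund and returns 2.5 × (1 + r) / 8 to the contributor.
Setting this equal to 1: 1 + r = 8/2.5 = 3.2000.
So the minimum matching rate is r = 3.2000 − 1 = 2.200.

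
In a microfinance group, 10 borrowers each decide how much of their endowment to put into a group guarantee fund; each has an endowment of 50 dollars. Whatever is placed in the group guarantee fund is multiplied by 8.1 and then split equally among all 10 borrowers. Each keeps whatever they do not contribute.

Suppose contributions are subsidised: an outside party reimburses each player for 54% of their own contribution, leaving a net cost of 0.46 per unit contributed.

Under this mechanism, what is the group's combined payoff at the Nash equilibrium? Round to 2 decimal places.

4320.00 dollars

Under the mechanism each unit contributed yields (8.1/10) / 0.46 = 1.7609 back to its contributor per unit of net cost, which exceeds 1, making full contribution the dominant choice for everyone.
So the Nash equilibrium is full contribution by all 10; the group earns 10 × (50 × 0.54 + 8.1 × 50) = 4320.00.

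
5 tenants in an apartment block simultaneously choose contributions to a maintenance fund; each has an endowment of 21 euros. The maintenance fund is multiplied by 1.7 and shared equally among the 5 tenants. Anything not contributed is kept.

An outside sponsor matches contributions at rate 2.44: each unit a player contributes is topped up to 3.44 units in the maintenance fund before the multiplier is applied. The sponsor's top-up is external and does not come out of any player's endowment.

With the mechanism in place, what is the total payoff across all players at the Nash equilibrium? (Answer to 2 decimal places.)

614.04 euros

The effective private return per unit is now 1.7 × 3.44 / 5 = 1.1696 > 1, so every player's dominant strategy flips to full contribution.
So the Nash equilibrium is full contribution by all 5; the group earns 1.7 × 3.44 × 105 = 614.04.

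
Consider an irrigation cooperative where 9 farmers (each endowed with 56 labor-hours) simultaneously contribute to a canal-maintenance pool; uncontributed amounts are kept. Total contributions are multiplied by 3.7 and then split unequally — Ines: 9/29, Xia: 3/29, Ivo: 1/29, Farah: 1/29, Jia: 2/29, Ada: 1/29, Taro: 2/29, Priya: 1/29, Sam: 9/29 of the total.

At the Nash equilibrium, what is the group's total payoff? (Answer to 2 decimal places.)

806.40 labor-hours

Each unit j contributes comes back to j as 3.7 × (j's share), so j prefers to contribute only if that share exceeds 1/3.7 = 0.2703; otherwise keeping the unit dominates.
Ines and Sam are above the threshold, contributing 56 each; the remaining 7 contribute 0. Total contributed: 112.
The canal-maintenance pool pays out 3.7 × 112 = 414.40 in total (split across the unequal shares, but the aggregate is all that matters for the group sum).
The 7 free-riders keep 56 each, adding 392. Group total = 392 + 414.40 = 806.40.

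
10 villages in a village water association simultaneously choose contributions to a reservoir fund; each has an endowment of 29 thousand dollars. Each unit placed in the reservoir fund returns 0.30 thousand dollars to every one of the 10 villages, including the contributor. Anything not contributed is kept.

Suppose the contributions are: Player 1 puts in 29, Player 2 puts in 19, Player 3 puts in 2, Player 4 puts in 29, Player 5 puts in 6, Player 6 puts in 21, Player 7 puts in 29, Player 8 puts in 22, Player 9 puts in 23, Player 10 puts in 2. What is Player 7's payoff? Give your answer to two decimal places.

54.60 thousand dollars

Total contributed: 29 + 19 + 2 + 29 + 6 + 21 + 29 + 22 + 23 + 2 = 182.
Each receives 0.30 × 182 = 54.60 from the reservoir fund.
Player 7 keeps 29 − 29 = 0, so Player 7's payoff is 0 + 54.60 = 54.60.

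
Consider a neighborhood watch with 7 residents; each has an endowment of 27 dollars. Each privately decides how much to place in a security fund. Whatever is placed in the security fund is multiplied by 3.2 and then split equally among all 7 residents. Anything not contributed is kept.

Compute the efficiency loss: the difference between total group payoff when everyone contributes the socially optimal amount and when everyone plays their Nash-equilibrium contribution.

Each contributed unit returns 3.2/7 = 0.4571 to its contributor — below 1 — so contributing 0 is dominant for every player. At the Nash equilibrium everyone keeps their 27, and the group total is 7 × 27 = 189.
Each contributed unit returns 3.200 to the group as a whole (0.4571 to each of 7 players), which exceeds 1, so the social optimum is full contribution: group total = 3.200 × 189 = 604.80.
Efficiency loss = 604.80 − 189 = 415.80.

415.80 dollars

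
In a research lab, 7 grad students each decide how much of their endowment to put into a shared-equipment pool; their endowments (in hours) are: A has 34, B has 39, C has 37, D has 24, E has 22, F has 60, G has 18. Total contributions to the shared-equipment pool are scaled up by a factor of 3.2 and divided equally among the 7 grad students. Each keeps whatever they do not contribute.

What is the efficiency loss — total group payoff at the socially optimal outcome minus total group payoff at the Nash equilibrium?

514.80 hours

The private return per contributed unit is 3.2/7 = 0.4571 < 1 for every player regardless of endowment, so the Nash equilibrium is zero contribution and the group total is Σ E_j = 34 + 39 + 37 + 24 + 22 + 60 + 18 = 234.
Each contributed unit returns 3.200 to the group, so the social optimum is full contribution by everyone: group total = 3.200 × 234 = 748.80.
Efficiency loss = (3.200 − 1) × 234 = 514.80.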